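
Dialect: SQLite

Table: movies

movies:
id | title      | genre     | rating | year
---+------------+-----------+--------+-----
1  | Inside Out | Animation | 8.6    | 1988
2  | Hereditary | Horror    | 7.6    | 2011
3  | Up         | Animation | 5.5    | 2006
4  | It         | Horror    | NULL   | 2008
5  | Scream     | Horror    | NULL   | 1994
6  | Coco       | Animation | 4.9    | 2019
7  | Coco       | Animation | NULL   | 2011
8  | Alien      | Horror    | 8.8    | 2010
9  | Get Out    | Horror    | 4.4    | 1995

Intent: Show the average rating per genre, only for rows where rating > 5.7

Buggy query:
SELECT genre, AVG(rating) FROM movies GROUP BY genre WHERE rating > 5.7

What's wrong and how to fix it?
Bug: Row-level WHERE must come before GROUP BY in the clause order

Fix: Move the WHERE clause before GROUP BY

Corrected query:
SELECT genre, AVG(rating) FROM movies WHERE rating > 5.7 GROUP BY genre

Result:
genre     | AVG(rating)
----------+------------
Animation | 8.6        
Horror    | 8.2        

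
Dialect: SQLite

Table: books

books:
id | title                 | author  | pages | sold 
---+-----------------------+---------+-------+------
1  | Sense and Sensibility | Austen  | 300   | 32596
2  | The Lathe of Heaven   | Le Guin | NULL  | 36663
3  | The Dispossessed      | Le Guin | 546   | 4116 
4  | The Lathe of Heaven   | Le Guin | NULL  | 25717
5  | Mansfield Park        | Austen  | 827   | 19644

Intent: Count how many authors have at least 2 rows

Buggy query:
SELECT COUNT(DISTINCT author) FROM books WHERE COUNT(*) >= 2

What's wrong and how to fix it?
Bug: WHERE filters individual rows, not groups, so a group-level COUNT is invalid there

Fix: Use a subquery that GROUPs and filters with HAVING, then count its rows

Corrected query:
SELECT COUNT(*) FROM (SELECT author FROM books GROUP BY author HAVING COUNT(*) >= 2)

Result:
COUNT(*)
--------
2       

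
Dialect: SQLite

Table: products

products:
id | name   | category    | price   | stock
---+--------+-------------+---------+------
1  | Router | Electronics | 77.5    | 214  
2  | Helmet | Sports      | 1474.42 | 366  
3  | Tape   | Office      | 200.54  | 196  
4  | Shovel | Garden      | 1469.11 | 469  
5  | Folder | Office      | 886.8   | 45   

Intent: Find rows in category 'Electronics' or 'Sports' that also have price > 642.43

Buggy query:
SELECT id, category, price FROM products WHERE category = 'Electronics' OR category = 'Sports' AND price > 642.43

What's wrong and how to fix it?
Bug: AND binds tighter than OR, so this parses as category = 'Electronics' OR (category = 'Sports' AND price > 642.43)

Fix: Group the OR with parentheses (or use IN), then AND the threshold

Corrected query:
SELECT id, category, price FROM products WHERE (category = 'Electronics' OR category = 'Sports') AND price > 642.43

Result:
id | category | price  
---+----------+--------
2  | Sports   | 1474.42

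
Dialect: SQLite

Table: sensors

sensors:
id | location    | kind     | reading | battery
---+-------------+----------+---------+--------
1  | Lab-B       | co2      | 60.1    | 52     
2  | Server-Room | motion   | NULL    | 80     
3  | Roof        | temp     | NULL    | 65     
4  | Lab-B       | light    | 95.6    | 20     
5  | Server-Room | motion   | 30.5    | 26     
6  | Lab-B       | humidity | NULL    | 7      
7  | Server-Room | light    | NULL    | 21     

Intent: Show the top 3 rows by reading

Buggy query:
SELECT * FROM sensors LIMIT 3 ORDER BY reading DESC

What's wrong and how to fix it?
Bug: ORDER BY cannot follow LIMIT; LIMIT is the final clause

Fix: Swap the clauses: ORDER BY first, then LIMIT

Corrected query:
SELECT * FROM sensors ORDER BY reading DESC LIMIT 3

Result:
id | location    | kind   | reading | battery
---+-------------+--------+---------+--------
4  | Lab-B       | light  | 95.6    | 20     
1  | Lab-B       | co2    | 60.1    | 52     
5  | Server-Room | motion | 30.5    | 26     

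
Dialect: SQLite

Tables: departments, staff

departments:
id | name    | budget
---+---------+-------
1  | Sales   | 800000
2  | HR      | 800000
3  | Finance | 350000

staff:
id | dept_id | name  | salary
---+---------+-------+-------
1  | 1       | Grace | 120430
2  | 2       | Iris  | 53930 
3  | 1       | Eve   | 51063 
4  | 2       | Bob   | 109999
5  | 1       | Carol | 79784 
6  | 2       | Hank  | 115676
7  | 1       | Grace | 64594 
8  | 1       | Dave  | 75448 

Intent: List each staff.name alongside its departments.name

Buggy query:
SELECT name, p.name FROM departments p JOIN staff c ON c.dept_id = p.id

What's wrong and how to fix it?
Bug: 'name' exists in both joined tables, so the database can't tell which one is meant

Fix: Qualify the column with its table alias (c.name)

Corrected query:
SELECT c.name, p.name FROM departments p JOIN staff c ON c.dept_id = p.id

Result:
name  | name 
------+------
Grace | Sales
Iris  | HR   
Eve   | Sales
Bob   | HR   
Carol | Sales
Hank  | HR   
Grace | Sales
Dave  | Sales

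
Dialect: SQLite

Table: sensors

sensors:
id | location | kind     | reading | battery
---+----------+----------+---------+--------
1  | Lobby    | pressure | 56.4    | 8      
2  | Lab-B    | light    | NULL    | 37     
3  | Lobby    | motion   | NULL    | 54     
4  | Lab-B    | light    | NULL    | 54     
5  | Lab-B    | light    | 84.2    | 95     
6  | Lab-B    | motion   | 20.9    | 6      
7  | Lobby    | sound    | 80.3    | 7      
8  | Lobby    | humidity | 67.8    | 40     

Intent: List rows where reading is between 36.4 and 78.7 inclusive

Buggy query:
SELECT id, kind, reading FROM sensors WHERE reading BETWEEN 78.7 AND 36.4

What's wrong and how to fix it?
Bug: The bounds are reversed; BETWEEN a AND b requires a <= b to match anything

Fix: Write BETWEEN 36.4 AND 78.7

Corrected query:
SELECT id, kind, reading FROM sensors WHERE reading BETWEEN 36.4 AND 78.7

Result:
id | kind     | reading
---+----------+--------
1  | pressure | 56.4   
8  | humidity | 67.8   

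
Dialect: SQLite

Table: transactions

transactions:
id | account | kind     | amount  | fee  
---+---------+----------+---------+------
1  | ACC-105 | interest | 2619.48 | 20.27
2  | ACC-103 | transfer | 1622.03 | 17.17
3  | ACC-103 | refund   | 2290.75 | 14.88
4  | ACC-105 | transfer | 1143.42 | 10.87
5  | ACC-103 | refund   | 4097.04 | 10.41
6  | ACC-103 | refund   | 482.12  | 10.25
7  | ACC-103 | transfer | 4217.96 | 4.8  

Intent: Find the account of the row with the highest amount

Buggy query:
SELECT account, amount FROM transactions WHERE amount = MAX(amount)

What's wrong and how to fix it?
Bug: MAX(amount) is an aggregate and cannot be used directly in WHERE

Fix: Wrap MAX in a scalar subquery so WHERE compares against a single value

Corrected query:
SELECT account, amount FROM transactions WHERE amount = (SELECT MAX(amount) FROM transactions)

Result:
account | amount 
--------+--------
ACC-103 | 4217.96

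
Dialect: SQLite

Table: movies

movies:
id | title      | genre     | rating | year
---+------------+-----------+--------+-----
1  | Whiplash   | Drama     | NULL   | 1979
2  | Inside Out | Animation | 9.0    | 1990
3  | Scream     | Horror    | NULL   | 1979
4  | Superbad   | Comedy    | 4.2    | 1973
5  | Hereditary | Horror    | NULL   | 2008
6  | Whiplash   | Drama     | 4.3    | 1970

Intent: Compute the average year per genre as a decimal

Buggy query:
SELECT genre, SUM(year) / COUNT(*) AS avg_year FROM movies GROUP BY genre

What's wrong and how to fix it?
Bug: SUM(year) and COUNT(*) are both integers; the division truncates the fractional part

Fix: Multiply by 1.0 (or CAST to REAL) to force floating-point division

Corrected query:
SELECT genre, SUM(year) * 1.0 / COUNT(*) AS avg_year FROM movies GROUP BY genre

Result:
genre     | avg_year
----------+---------
Animation | 1990    
Comedy    | 1973    
Drama     | 1974.5  
Horror    | 1993.5  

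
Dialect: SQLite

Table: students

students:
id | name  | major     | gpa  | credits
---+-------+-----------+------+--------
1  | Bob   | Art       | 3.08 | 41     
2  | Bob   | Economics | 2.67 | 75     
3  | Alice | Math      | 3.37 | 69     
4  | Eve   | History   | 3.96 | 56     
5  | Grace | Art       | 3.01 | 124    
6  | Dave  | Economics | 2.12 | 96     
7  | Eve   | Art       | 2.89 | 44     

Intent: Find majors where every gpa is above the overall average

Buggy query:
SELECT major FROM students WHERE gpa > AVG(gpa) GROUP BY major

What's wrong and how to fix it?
Bug: AVG() is an aggregate; it can't sit directly in WHERE

Fix: Use a subquery for AVG and a HAVING MIN(...) filter so the condition holds for every row in the group

Corrected query:
SELECT major FROM students GROUP BY major HAVING MIN(gpa) > (SELECT AVG(gpa) FROM students)

Result:
major  
-------
History
Math   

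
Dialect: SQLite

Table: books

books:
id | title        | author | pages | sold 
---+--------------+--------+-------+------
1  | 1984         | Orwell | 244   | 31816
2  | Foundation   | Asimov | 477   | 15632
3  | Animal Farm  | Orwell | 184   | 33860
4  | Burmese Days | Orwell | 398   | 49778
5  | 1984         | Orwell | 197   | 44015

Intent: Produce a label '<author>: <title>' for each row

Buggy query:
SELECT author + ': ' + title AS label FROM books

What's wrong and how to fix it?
Bug: SQLite uses || for string concatenation; + coerces text to numbers (yielding 0)

Fix: Use the || operator for string concatenation

Corrected query:
SELECT author || ': ' || title AS label FROM books

Result:
label               
--------------------
Orwell: 1984        
Asimov: Foundation  
Orwell: Animal Farm 
Orwell: Burmese Days
Orwell: 1984        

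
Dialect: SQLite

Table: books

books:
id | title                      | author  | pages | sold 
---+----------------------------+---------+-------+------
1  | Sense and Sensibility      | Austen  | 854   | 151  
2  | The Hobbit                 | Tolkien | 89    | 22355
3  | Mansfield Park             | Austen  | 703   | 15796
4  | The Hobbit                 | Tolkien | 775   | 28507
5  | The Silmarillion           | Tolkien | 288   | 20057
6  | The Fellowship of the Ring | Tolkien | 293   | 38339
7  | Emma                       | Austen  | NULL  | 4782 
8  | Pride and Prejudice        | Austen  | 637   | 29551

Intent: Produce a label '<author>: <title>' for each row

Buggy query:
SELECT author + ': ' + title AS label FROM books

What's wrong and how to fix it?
Bug: SQLite uses || for string concatenation; + coerces text to numbers (yielding 0)

Fix: Use the || operator for string concatenation

Corrected query:
SELECT author || ': ' || title AS label FROM books

Result:
label                              
-----------------------------------
Austen: Sense and Sensibility      
Tolkien: The Hobbit                
Austen: Mansfield Park             
Tolkien: The Hobbit                
Tolkien: The Silmarillion          
Tolkien: The Fellowship of the Ring
Austen: Emma                       
Austen: Pride and Prejudice        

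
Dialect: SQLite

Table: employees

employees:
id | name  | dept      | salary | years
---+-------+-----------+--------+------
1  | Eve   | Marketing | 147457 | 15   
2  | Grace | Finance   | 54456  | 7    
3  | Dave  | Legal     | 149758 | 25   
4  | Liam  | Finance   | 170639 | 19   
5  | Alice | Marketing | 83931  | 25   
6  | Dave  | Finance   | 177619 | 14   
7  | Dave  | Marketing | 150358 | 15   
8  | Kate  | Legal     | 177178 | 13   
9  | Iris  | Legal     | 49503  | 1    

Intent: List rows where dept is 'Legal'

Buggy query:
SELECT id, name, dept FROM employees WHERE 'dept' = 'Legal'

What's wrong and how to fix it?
Bug: Single quotes denote string literals in SQL; the column name is being compared as a constant string

Fix: Remove the quotes around the column name (or use double quotes for an identifier)

Corrected query:
SELECT id, name, dept FROM employees WHERE dept = 'Legal'

Result:
id | name | dept 
---+------+------
3  | Dave | Legal
8  | Kate | Legal
9  | Iris | Legal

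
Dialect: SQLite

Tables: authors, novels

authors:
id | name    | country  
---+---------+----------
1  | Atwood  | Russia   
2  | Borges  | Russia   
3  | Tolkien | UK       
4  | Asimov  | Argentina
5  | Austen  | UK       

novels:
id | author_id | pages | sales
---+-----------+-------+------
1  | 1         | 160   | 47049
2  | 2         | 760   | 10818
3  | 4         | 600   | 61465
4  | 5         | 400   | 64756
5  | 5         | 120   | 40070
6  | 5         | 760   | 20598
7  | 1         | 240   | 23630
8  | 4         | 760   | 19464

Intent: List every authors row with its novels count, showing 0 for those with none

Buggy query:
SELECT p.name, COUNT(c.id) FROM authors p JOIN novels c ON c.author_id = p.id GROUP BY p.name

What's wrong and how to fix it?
Bug: INNER JOIN drops authors rows that have no matching novels rows

Fix: Use LEFT JOIN so parents without children still appear (COUNT(c.id) gives 0)

Corrected query:
SELECT p.name, COUNT(c.id) FROM authors p LEFT JOIN novels c ON c.author_id = p.id GROUP BY p.name

Result:
name    | COUNT(c.id)
--------+------------
Asimov  | 2          
Atwood  | 2          
Austen  | 3          
Borges  | 1          
Tolkien | 0          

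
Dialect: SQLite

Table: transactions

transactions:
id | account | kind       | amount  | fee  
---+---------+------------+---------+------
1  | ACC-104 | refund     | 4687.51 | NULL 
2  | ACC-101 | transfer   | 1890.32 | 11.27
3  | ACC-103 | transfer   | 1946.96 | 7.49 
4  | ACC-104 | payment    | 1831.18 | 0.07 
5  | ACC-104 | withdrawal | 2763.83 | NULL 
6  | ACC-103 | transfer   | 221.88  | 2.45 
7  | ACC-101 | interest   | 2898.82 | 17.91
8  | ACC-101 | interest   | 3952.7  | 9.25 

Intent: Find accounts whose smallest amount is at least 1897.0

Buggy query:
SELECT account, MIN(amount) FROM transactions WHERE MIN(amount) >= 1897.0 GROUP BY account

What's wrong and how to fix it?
Bug: MIN() in WHERE is a misuse of aggregate

Fix: Replace WHERE with HAVING after the GROUP BY

Corrected query:
SELECT account, MIN(amount) FROM transactions GROUP BY account HAVING MIN(amount) >= 1897.0

Result:
(no rows)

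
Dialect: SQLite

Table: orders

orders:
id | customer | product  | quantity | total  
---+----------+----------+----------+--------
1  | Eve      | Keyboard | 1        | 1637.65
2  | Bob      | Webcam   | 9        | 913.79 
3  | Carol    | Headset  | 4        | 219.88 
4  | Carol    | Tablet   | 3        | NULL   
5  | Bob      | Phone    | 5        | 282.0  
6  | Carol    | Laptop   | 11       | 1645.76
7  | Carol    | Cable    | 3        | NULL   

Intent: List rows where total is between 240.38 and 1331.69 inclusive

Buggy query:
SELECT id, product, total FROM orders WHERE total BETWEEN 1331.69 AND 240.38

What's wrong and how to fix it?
Bug: BETWEEN expects the lower bound first; with 1331.69 AND 240.38 the range is empty

Fix: Swap the bounds so the smaller value comes first

Corrected query:
SELECT id, product, total FROM orders WHERE total BETWEEN 240.38 AND 1331.69

Result:
id | product | total 
---+---------+-------
2  | Webcam  | 913.79
5  | Phone   | 282   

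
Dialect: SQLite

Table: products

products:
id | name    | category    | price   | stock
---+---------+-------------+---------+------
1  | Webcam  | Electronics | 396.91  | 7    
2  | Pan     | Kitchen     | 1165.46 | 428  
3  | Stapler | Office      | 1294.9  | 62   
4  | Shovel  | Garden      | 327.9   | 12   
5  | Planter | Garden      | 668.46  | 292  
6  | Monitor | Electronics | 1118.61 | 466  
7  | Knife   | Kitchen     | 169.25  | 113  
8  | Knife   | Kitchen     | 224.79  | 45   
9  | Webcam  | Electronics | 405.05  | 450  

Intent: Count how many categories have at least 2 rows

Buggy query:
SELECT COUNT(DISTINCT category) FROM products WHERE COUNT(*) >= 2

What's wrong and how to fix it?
Bug: COUNT(*) cannot appear in WHERE; the per-group count doesn't exist yet

Fix: Use a subquery that GROUPs and filters with HAVING, then count its rows

Corrected query:
SELECT COUNT(*) FROM (SELECT category FROM products GROUP BY category HAVING COUNT(*) >= 2)

Result:
COUNT(*)
--------
3       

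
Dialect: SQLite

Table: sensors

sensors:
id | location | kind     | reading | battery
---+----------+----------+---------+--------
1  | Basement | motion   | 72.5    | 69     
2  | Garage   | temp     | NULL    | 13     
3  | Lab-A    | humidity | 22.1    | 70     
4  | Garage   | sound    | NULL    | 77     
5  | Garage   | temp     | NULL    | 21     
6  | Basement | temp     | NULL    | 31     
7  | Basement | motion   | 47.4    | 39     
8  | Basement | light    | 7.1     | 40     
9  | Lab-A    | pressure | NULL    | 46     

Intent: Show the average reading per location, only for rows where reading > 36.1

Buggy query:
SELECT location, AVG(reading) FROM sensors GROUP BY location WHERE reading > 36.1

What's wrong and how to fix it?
Bug: Row-level WHERE must come before GROUP BY in the clause order

Fix: Place WHERE between FROM and GROUP BY

Corrected query:
SELECT location, AVG(reading) FROM sensors WHERE reading > 36.1 GROUP BY location

Result:
location | AVG(reading)
---------+-------------
Basement | 59.95       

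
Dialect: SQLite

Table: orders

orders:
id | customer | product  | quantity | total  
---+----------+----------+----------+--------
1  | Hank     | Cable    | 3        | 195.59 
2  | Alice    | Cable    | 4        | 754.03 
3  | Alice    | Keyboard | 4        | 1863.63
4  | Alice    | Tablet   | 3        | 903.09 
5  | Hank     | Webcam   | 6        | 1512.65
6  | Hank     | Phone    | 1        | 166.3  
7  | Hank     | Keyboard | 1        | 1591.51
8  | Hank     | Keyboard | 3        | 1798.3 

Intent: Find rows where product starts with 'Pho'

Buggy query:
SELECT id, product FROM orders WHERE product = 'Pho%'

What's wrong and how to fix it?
Bug: Wildcards only work with LIKE; '=' treats '%' as a literal character

Fix: Replace '=' with LIKE so 'Pho%' is treated as a pattern

Corrected query:
SELECT id, product FROM orders WHERE product LIKE 'Pho%'

Result:
id | product
---+--------
6  | Phone  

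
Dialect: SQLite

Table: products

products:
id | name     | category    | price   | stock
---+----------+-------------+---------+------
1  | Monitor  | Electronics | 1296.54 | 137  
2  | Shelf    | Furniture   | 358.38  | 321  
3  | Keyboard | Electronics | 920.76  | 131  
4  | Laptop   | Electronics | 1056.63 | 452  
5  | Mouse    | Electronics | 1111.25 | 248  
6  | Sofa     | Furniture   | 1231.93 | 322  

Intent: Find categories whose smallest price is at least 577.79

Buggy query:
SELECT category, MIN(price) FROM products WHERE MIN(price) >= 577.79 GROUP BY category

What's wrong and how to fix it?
Bug: MIN() in WHERE is a misuse of aggregate

Fix: Replace WHERE with HAVING after the GROUP BY

Corrected query:
SELECT category, MIN(price) FROM products GROUP BY category HAVING MIN(price) >= 577.79

Result:
category    | MIN(price)
------------+-----------
Electronics | 920.76    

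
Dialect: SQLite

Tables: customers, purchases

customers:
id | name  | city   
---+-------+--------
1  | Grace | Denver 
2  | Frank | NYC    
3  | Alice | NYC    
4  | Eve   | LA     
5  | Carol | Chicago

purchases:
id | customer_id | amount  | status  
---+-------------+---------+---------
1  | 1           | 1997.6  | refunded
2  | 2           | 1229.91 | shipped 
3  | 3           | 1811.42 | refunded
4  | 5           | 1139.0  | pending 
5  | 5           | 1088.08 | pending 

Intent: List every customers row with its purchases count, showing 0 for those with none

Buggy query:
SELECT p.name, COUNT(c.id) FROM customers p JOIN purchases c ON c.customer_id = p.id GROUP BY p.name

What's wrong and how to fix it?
Bug: INNER JOIN drops customers rows that have no matching purchases rows

Fix: Switch to LEFT JOIN to retain unmatched parent rows

Corrected query:
SELECT p.name, COUNT(c.id) FROM customers p LEFT JOIN purchases c ON c.customer_id = p.id GROUP BY p.name

Result:
name  | COUNT(c.id)
------+------------
Alice | 1          
Carol | 2          
Eve   | 0          
Frank | 1          
Grace | 1          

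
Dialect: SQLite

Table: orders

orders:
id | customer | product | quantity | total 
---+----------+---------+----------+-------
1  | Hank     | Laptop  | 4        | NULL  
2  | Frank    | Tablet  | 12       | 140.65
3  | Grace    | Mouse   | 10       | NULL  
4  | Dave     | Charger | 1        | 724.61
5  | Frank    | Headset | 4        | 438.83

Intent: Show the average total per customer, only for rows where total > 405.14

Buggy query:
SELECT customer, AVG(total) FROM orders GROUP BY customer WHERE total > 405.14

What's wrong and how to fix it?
Bug: WHERE cannot follow GROUP BY

Fix: Place WHERE between FROM and GROUP BY

Corrected query:
SELECT customer, AVG(total) FROM orders WHERE total > 405.14 GROUP BY customer

Result:
customer | AVG(total)
---------+-----------
Dave     | 724.61    
Frank    | 438.83    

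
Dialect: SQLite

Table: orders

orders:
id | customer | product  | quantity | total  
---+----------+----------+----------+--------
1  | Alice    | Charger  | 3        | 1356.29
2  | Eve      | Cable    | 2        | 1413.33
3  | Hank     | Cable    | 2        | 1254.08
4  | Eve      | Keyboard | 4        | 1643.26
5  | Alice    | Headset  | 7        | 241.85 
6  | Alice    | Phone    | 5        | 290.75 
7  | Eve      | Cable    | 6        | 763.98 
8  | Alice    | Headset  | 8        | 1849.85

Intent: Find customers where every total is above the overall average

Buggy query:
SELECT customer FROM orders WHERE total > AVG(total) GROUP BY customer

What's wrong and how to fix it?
Bug: AVG() is an aggregate; it can't sit directly in WHERE

Fix: Compute the overall average in a scalar subquery and compare each group's MIN against it in HAVING

Corrected query:
SELECT customer FROM orders GROUP BY customer HAVING MIN(total) > (SELECT AVG(total) FROM orders)

Result:
customer
--------
Hank    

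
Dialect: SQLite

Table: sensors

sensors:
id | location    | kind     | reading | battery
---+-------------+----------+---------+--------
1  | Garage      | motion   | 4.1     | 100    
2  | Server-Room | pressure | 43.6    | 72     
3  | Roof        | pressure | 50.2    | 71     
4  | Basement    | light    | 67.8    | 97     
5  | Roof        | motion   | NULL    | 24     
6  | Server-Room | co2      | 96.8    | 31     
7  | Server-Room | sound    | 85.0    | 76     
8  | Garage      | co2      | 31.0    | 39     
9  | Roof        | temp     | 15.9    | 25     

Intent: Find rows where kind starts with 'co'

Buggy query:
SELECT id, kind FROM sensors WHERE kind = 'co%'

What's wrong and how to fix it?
Bug: '=' compares the literal string including the % character; pattern matching needs LIKE

Fix: Use LIKE for wildcard pattern matching

Corrected query:
SELECT id, kind FROM sensors WHERE kind LIKE 'co%'

Result:
id | kind
---+-----
6  | co2 
8  | co2 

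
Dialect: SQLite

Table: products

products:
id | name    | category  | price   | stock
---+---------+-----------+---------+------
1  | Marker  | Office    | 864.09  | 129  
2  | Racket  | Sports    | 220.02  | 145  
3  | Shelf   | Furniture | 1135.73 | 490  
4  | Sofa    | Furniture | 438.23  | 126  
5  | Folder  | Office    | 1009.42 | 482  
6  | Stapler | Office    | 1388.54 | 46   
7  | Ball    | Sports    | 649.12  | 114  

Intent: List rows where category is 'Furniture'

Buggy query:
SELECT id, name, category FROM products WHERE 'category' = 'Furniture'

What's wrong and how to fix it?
Bug: 'category' in single quotes is a string literal, not the column; the comparison is literal-vs-literal and never true

Fix: Reference the column as category without single quotes

Corrected query:
SELECT id, name, category FROM products WHERE category = 'Furniture'

Result:
id | name  | category 
---+-------+----------
3  | Shelf | Furniture
4  | Sofa  | Furniture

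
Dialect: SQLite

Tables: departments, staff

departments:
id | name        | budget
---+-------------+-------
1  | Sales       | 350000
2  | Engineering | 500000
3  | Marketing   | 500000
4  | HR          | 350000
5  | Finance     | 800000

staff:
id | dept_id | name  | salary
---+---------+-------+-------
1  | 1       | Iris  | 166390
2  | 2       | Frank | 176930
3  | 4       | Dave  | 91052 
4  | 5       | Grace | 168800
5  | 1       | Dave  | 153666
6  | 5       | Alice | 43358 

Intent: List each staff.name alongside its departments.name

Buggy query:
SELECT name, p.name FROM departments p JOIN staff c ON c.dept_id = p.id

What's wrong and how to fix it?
Bug: 'name' exists in both joined tables, so the database can't tell which one is meant

Fix: Qualify the column with its table alias (c.name)

Corrected query:
SELECT c.name, p.name FROM departments p JOIN staff c ON c.dept_id = p.id

Result:
name  | name       
------+------------
Iris  | Sales      
Frank | Engineering
Dave  | HR         
Grace | Finance    
Dave  | Sales      
Alice | Finance    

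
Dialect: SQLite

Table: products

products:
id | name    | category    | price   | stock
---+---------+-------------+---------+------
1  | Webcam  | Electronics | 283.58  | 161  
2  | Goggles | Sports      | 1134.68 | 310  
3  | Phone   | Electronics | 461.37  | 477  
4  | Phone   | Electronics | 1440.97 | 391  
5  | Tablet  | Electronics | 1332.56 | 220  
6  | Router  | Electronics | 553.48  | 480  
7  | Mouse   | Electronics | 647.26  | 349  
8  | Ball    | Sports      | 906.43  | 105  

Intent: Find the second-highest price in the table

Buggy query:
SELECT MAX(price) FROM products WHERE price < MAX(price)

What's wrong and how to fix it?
Bug: The inner MAX is an aggregate inside WHERE, which is not allowed

Fix: Compute the overall MAX in a subquery, then take MAX of rows below it

Corrected query:
SELECT MAX(price) FROM products WHERE price < (SELECT MAX(price) FROM products)

Result:
MAX(price)
----------
1332.56   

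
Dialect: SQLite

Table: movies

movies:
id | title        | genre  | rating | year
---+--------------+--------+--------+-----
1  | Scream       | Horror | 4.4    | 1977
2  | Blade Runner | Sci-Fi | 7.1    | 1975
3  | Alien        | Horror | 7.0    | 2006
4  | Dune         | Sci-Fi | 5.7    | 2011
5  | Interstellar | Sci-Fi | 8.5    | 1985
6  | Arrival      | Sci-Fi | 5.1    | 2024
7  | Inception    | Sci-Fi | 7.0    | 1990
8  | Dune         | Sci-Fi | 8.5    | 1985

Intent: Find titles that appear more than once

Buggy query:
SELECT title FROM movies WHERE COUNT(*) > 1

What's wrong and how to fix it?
Bug: WHERE can't reference COUNT(*); aggregates are computed after WHERE

Fix: GROUP BY title, then filter groups with HAVING COUNT(*) > 1

Corrected query:
SELECT title FROM movies GROUP BY title HAVING COUNT(*) > 1

Result:
title
-----
Dune 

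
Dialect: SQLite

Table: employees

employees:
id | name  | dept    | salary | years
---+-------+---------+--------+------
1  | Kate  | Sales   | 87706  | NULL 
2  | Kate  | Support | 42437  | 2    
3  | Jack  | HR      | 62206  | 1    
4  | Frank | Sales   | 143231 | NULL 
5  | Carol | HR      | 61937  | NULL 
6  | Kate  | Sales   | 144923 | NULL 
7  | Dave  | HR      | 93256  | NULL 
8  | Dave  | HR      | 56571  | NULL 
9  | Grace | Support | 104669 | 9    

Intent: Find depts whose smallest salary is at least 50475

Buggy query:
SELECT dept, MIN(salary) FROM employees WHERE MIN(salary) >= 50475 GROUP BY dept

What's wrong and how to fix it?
Bug: Aggregates like MIN are computed per group after WHERE runs

Fix: Use HAVING for the per-group MIN condition

Corrected query:
SELECT dept, MIN(salary) FROM employees GROUP BY dept HAVING MIN(salary) >= 50475

Result:
dept  | MIN(salary)
------+------------
HR    | 56571      
Sales | 87706      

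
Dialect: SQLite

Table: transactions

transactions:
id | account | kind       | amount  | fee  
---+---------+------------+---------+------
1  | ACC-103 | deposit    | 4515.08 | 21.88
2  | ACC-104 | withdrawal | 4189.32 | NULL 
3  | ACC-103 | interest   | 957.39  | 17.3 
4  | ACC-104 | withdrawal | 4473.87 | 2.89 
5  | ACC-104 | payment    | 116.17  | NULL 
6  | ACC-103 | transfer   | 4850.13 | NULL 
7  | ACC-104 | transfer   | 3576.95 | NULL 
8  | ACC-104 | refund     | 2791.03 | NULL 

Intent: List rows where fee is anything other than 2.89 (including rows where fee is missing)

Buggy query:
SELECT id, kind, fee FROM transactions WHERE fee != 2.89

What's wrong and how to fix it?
Bug: 'fee != 2.89' is unknown when fee is NULL, so NULL rows are silently excluded

Fix: Add an explicit OR fee IS NULL to include the missing-value rows

Corrected query:
SELECT id, kind, fee FROM transactions WHERE fee != 2.89 OR fee IS NULL

Result:
id | kind       | fee  
---+------------+------
1  | deposit    | 21.88
2  | withdrawal | NULL 
3  | interest   | 17.3 
5  | payment    | NULL 
6  | transfer   | NULL 
7  | transfer   | NULL 
8  | refund     | NULL 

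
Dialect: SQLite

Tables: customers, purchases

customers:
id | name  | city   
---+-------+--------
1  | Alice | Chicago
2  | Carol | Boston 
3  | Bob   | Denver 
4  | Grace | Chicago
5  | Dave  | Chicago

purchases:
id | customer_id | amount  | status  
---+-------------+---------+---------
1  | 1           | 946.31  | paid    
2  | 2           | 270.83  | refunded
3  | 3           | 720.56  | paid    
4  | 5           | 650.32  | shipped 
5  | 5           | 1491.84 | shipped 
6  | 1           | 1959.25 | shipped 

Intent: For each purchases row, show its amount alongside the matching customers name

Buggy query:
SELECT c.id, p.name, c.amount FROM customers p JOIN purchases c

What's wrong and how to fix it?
Bug: JOIN with no ON clause produces a cartesian product; every purchases row pairs with every customers row

Fix: Specify the join condition linking the foreign key to the parent id

Corrected query:
SELECT c.id, p.name, c.amount FROM customers p JOIN purchases c ON c.customer_id = p.id

Result:
id | name  | amount 
---+-------+--------
1  | Alice | 946.31 
2  | Carol | 270.83 
3  | Bob   | 720.56 
4  | Dave  | 650.32 
5  | Dave  | 1491.84
6  | Alice | 1959.25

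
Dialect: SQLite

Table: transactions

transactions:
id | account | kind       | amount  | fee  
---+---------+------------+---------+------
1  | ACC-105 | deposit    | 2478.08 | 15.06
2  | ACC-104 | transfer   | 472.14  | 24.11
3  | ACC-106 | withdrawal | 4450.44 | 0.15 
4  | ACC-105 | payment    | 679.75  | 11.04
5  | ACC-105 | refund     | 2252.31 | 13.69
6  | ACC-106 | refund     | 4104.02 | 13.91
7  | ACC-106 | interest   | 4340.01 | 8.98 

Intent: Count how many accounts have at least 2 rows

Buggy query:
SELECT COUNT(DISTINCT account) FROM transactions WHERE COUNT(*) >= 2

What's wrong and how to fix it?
Bug: WHERE filters individual rows, not groups, so a group-level COUNT is invalid there

Fix: Use a subquery that GROUPs and filters with HAVING, then count its rows

Corrected query:
SELECT COUNT(*) FROM (SELECT account FROM transactions GROUP BY account HAVING COUNT(*) >= 2)

Result:
COUNT(*)
--------
2       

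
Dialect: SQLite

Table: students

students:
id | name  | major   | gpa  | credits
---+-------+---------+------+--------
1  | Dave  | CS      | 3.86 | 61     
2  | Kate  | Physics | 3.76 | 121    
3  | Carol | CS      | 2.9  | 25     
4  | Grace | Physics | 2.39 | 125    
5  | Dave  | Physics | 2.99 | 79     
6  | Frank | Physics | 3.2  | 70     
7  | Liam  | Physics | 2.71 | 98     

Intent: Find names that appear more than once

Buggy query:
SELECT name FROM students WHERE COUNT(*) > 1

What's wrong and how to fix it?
Bug: WHERE can't reference COUNT(*); aggregates are computed after WHERE

Fix: GROUP BY name, then filter groups with HAVING COUNT(*) > 1

Corrected query:
SELECT name FROM students GROUP BY name HAVING COUNT(*) > 1

Result:
name
----
Dave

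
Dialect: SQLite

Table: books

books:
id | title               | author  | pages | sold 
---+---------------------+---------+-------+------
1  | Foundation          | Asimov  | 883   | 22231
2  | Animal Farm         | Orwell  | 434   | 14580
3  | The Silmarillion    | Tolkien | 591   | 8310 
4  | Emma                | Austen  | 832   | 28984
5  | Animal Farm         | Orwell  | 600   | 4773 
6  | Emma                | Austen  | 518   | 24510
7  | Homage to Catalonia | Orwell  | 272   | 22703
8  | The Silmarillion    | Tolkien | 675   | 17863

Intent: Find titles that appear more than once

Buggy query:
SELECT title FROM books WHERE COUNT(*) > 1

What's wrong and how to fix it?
Bug: COUNT(*) is an aggregate and cannot be used in WHERE

Fix: Group first, then use HAVING for the count condition

Corrected query:
SELECT title FROM books GROUP BY title HAVING COUNT(*) > 1

Result:
title           
----------------
Animal Farm     
Emma            
The Silmarillion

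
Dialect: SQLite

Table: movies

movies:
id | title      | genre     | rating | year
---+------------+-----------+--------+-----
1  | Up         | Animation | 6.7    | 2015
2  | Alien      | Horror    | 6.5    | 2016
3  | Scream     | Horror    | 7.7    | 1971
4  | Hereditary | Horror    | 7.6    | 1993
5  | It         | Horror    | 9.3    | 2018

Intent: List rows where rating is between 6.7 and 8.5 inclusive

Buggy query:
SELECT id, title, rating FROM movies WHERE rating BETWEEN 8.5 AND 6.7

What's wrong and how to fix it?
Bug: The bounds are reversed; BETWEEN a AND b requires a <= b to match anything

Fix: Write BETWEEN 6.7 AND 8.5

Corrected query:
SELECT id, title, rating FROM movies WHERE rating BETWEEN 6.7 AND 8.5

Result:
id | title      | rating
---+------------+-------
1  | Up         | 6.7   
3  | Scream     | 7.7   
4  | Hereditary | 7.6   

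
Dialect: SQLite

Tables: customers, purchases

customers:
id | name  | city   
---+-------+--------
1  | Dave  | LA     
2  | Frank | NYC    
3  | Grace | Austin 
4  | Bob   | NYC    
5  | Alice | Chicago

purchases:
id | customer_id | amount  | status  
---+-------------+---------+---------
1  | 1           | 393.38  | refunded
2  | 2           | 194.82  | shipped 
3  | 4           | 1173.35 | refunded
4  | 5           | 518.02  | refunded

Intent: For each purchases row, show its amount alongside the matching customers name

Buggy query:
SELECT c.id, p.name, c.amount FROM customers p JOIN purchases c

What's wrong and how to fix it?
Bug: JOIN with no ON clause produces a cartesian product; every purchases row pairs with every customers row

Fix: Specify the join condition linking the foreign key to the parent id

Corrected query:
SELECT c.id, p.name, c.amount FROM customers p JOIN purchases c ON c.customer_id = p.id

Result:
id | name  | amount 
---+-------+--------
1  | Dave  | 393.38 
2  | Frank | 194.82 
3  | Bob   | 1173.35
4  | Alice | 518.02 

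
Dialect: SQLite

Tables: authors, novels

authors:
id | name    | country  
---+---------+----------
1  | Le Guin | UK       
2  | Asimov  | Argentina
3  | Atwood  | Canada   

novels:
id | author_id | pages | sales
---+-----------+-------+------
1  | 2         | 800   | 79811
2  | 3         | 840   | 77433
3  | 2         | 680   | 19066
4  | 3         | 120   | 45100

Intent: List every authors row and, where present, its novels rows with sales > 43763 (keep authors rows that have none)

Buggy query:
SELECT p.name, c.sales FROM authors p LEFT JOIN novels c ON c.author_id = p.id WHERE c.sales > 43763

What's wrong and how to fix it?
Bug: Filtering c.sales in WHERE discards the NULL rows produced by LEFT JOIN, turning it into an inner join

Fix: Put 'c.sales > 43763' in the JOIN's ON clause instead of WHERE

Corrected query:
SELECT p.name, c.sales FROM authors p LEFT JOIN novels c ON c.author_id = p.id AND c.sales > 43763

Result:
name    | sales
--------+------
Le Guin | NULL 
Asimov  | 79811
Atwood  | 45100
Atwood  | 77433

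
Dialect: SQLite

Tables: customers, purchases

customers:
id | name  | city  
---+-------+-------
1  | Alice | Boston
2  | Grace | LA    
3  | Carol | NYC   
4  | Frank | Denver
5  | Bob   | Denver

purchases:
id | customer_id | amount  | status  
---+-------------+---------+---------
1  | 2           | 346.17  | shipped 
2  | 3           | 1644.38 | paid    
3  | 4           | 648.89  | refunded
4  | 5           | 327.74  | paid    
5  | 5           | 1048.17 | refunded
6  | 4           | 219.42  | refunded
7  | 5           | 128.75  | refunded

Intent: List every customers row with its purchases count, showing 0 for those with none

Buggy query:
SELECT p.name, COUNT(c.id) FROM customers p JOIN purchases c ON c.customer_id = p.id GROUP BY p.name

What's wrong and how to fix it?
Bug: An inner join excludes parents with zero children

Fix: Switch to LEFT JOIN to retain unmatched parent rows

Corrected query:
SELECT p.name, COUNT(c.id) FROM customers p LEFT JOIN purchases c ON c.customer_id = p.id GROUP BY p.name

Result:
name  | COUNT(c.id)
------+------------
Alice | 0          
Bob   | 3          
Carol | 1          
Frank | 2          
Grace | 1          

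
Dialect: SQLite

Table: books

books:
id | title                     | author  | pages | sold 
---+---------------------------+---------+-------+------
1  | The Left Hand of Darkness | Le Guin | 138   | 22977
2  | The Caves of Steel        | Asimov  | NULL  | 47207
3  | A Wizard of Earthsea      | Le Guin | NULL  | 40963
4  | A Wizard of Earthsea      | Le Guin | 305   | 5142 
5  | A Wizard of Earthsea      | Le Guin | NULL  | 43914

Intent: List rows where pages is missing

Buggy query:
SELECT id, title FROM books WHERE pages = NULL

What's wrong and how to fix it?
Bug: '= NULL' is always unknown in SQL three-valued logic, so no rows match

Fix: Use IS NULL to test for NULL

Corrected query:
SELECT id, title FROM books WHERE pages IS NULL

Result:
id | title               
---+---------------------
2  | The Caves of Steel  
3  | A Wizard of Earthsea
5  | A Wizard of Earthsea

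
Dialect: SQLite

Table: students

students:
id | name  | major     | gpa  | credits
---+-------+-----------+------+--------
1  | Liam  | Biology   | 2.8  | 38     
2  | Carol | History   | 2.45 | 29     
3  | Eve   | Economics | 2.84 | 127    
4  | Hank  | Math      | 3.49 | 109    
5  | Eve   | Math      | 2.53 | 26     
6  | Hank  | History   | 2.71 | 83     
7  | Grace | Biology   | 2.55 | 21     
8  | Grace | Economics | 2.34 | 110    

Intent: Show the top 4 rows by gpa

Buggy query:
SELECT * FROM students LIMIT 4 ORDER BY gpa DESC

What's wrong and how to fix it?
Bug: LIMIT must come after ORDER BY

Fix: Sort with ORDER BY, then apply LIMIT

Corrected query:
SELECT * FROM students ORDER BY gpa DESC LIMIT 4

Result:
id | name | major     | gpa  | credits
---+------+-----------+------+--------
4  | Hank | Math      | 3.49 | 109    
3  | Eve  | Economics | 2.84 | 127    
1  | Liam | Biology   | 2.8  | 38     
6  | Hank | History   | 2.71 | 83     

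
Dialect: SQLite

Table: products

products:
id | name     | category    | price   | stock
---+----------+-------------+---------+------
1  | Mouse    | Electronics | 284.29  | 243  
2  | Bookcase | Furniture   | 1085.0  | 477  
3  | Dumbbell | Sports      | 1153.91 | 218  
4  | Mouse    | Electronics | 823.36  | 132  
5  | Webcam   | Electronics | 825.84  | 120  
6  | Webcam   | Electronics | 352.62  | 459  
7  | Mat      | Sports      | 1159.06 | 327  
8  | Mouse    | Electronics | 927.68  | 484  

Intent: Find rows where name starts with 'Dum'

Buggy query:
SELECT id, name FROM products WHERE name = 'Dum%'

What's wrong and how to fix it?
Bug: Wildcards only work with LIKE; '=' treats '%' as a literal character

Fix: Use LIKE for wildcard pattern matching

Corrected query:
SELECT id, name FROM products WHERE name LIKE 'Dum%'

Result:
id | name    
---+---------
3  | Dumbbell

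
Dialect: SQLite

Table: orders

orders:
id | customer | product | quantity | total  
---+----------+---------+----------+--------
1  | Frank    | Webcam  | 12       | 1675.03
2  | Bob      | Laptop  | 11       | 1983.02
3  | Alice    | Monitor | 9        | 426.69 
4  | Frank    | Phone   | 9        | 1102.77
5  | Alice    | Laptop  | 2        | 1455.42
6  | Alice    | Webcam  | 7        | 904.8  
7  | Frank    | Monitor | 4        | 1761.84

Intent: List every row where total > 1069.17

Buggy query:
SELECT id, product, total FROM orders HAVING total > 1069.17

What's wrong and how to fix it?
Bug: HAVING filters the output of aggregation, but this query has no GROUP BY and no aggregate functions, so SQLite rejects it (HAVING clause on a non-aggregate query); the condition here is per row

Fix: Use WHERE for row-level filtering

Corrected query:
SELECT id, product, total FROM orders WHERE total > 1069.17

Result:
id | product | total  
---+---------+--------
1  | Webcam  | 1675.03
2  | Laptop  | 1983.02
4  | Phone   | 1102.77
5  | Laptop  | 1455.42
7  | Monitor | 1761.84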